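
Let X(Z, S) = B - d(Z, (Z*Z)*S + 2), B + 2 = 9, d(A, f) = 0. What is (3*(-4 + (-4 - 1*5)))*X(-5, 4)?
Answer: -273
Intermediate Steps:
B = 7 (B = -2 + 9 = 7)
X(Z, S) = 7 (X(Z, S) = 7 - 1*0 = 7 + 0 = 7)
(3*(-4 + (-4 - 1*5)))*X(-5, 4) = (3*(-4 + (-4 - 1*5)))*7 = (3*(-4 + (-4 - 5)))*7 = (3*(-4 - 9))*7 = (3*(-13))*7 = -39*7 = -273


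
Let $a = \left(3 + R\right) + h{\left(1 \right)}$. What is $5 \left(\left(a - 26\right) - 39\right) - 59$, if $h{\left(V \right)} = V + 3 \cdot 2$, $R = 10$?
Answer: $-284$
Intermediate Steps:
$h{\left(V \right)} = 6 + V$ ($h{\left(V \right)} = V + 6 = 6 + V$)
$a = 20$ ($a = \left(3 + 10\right) + \left(6 + 1\right) = 13 + 7 = 20$)
$5 \left(\left(a - 26\right) - 39\right) - 59 = 5 \left(\left(20 - 26\right) - 39\right) - 59 = 5 \left(-6 - 39\right) - 59 = 5 \left(-45\right) - 59 = -225 - 59 = -284$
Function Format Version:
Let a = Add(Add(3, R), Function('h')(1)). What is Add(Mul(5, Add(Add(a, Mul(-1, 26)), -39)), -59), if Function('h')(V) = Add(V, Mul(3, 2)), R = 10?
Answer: -284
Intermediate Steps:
Function('h')(V) = Add(6, V) (Function('h')(V) = Add(V, 6) = Add(6, V))
a = 20 (a = Add(Add(3, 10), Add(6, 1)) = Add(13, 7) = 20)
Add(Mul(5, Add(Add(a, Mul(-1, 26)), -39)), -59) = Add(Mul(5, Add(Add(20, Mul(-1, 26)), -39)), -59) = Add(Mul(5, Add(Add(20, -26), -39)), -59) = Add(Mul(5, Add(-6, -39)), -59) = Add(Mul(5, -45), -59) = Add(-225, -59) = -284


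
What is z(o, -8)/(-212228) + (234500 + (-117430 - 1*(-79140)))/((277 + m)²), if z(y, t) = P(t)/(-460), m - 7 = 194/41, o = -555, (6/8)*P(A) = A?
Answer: 1006234875842527/427530601684710 ≈ 2.3536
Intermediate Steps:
P(A) = 4*A/3
m = 481/41 (m = 7 + 194/41 = 481/41 ≈ 11.732)
z(y, t) = -t/345 (z(y, t) = (4*t/3)/(-460) = (4*t/3)*(-1/460) = -t/345)
z(o, -8)/(-212228) + (234500 + (-117430 - 1*(-79140)))/((277 + m)²) = -1/345*(-8)/(-212228) + (234500 + (-117430 - 1*(-79140)))/((277 + 481/41)²) = (8/345)*(-1/212228) + (234500 + (-117430 + 79140))/((11838/41)²) = -2/18304665 + (234500 - 38290)/(140138244/1681) = -2/18304665 + 196210*(1681/140138244) = -2/18304665 + 164914505/70069122 = 1006234875842527/427530601684710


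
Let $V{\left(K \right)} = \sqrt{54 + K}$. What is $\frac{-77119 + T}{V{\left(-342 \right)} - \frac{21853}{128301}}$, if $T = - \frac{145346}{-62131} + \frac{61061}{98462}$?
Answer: $\frac{14535214136584648422825}{318736588689534650174} + \frac{512025582465916893048150 i \sqrt{2}}{159368294344767325087} \approx 45.603 + 4543.6 i$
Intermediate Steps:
$T = \frac{198954273}{67225742}$ ($T = \left(-145346\right) \left(- \frac{1}{62131}\right) + 61061 \cdot \frac{1}{98462} = \frac{145346}{62131} + \frac{671}{1082} = \frac{198954273}{67225742} \approx 2.9595$)
$\frac{-77119 + T}{V{\left(-342 \right)} - \frac{21853}{128301}} = \frac{-77119 + \frac{198954273}{67225742}}{\sqrt{54 - 342} - \frac{21853}{128301}} = - \frac{5184183043025}{67225742 \left(\sqrt{-288} - \frac{21853}{128301}\right)} = - \frac{5184183043025}{67225742 \left(12 i \sqrt{2} - \frac{21853}{128301}\right)} = - \frac{5184183043025}{67225742 \left(- \frac{21853}{128301} + 12 i \sqrt{2}\right)}$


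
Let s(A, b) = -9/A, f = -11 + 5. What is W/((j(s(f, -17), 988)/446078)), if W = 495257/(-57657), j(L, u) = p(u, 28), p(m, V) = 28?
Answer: -15780232289/115314 ≈ -1.3685e+5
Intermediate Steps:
f = -6
j(L, u) = 28
W = -495257/57657 (W = 495257*(-1/57657) = -495257/57657 ≈ -8.5897)
W/((j(s(f, -17), 988)/446078)) = -495257/(57657*(28/446078)) = -495257/(57657*(28*(1/446078))) = -495257/(57657*14/223039) = -495257/57657*223039/14 = -15780232289/115314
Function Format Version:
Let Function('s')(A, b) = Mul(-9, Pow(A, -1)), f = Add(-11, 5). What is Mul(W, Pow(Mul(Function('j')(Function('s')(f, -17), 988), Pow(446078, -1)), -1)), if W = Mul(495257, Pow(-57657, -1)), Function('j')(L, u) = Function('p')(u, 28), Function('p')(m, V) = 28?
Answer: Rational(-15780232289, 115314) ≈ -1.3685e+5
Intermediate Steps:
f = -6
Function('j')(L, u) = 28
W = Rational(-495257, 57657) (W = Mul(495257, Rational(-1, 57657)) = Rational(-495257, 57657) ≈ -8.5897)
Mul(W, Pow(Mul(Function('j')(Function('s')(f, -17), 988), Pow(446078, -1)), -1)) = Mul(Rational(-495257, 57657), Pow(Mul(28, Pow(446078, -1)), -1)) = Mul(Rational(-495257, 57657), Pow(Mul(28, Rational(1, 446078)), -1)) = Mul(Rational(-495257, 57657), Pow(Rational(14, 223039), -1)) = Mul(Rational(-495257, 57657), Rational(223039, 14)) = Rational(-15780232289, 115314)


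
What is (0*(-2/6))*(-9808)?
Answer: 0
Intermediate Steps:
(0*(-2/6))*(-9808) = (0*(-2*⅙))*(-9808) = (0*(-⅓))*(-9808) = 0*(-9808) = 0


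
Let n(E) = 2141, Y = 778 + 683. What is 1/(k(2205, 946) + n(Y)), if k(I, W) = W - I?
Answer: 1/882 ≈ 0.0011338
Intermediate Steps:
Y = 1461
1/(k(2205, 946) + n(Y)) = 1/((946 - 1*2205) + 2141) = 1/((946 - 2205) + 2141) = 1/(-1259 + 2141) = 1/882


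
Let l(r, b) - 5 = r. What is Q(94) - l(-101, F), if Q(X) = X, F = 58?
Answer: 190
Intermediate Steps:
l(r, b) = 5 + r
Q(94) - l(-101, F) = 94 - (5 - 101) = 94 - 1*(-96) = 94 + 96 = 190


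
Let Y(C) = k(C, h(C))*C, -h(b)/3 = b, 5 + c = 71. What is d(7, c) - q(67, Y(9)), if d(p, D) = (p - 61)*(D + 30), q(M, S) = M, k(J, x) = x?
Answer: -5251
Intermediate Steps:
c = 66 (c = -5 + 71 = 66)
h(b) = -3*b
Y(C) = -3*C² (Y(C) = (-3*C)*C = -3*C²)
d(p, D) = (-61 + p)*(30 + D)
d(7, c) - q(67, Y(9)) = (-1830 - 61*66 + 30*7 + 66*7) - 1*67 = (-1830 - 4026 + 210 + 462) - 67 = -5184 - 67 = -5251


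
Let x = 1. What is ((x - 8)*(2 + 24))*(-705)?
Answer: 128310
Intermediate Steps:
((x - 8)*(2 + 24))*(-705) = ((1 - 8)*(2 + 24))*(-705) = -7*26*(-705) = -182*(-705) = 128310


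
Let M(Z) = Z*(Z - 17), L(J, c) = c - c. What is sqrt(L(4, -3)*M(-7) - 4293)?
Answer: 9*I*sqrt(53) ≈ 65.521*I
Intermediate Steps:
L(J, c) = 0
M(Z) = Z*(-17 + Z)
sqrt(L(4, -3)*M(-7) - 4293) = sqrt(0*(-7*(-17 - 7)) - 4293) = sqrt(0*(-7*(-24)) - 4293) = sqrt(0*168 - 4293) = sqrt(0 - 4293) = sqrt(-4293) = 9*I*sqrt(53)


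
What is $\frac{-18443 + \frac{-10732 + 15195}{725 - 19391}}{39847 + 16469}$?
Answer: $- \frac{344261501}{1051194456} \approx -0.3275$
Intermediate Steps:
$\frac{-18443 + \frac{-10732 + 15195}{725 - 19391}}{39847 + 16469} = \frac{-18443 + \frac{4463}{-18666}}{56316} = \left(-18443 + 4463 \left(- \frac{1}{18666}\right)\right) \frac{1}{56316} = \left(-18443 - \frac{4463}{18666}\right) \frac{1}{56316} = \left(- \frac{344261501}{18666}\right) \frac{1}{56316} = - \frac{344261501}{1051194456}$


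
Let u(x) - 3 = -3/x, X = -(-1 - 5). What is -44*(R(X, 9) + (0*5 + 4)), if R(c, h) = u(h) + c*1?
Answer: -1672/3 ≈ -557.33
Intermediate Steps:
X = 6 (X = -1*(-6) = 6)
u(x) = 3 - 3/x
R(c, h) = 3 + c - 3/h (R(c, h) = (3 - 3/h) + c*1 = (3 - 3/h) + c = 3 + c - 3/h)
-44*(R(X, 9) + (0*5 + 4)) = -44*((3 + 6 - 3/9) + (0*5 + 4)) = -44*((3 + 6 - 3*⅑) + (0 + 4)) = -44*((3 + 6 - ⅓) + 4) = -44*(26/3 + 4) = -44*38/3 = -1672/3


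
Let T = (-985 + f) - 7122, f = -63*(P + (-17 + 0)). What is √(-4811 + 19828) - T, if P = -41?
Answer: 4453 + √15017 ≈ 4575.5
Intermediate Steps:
f = 3654 (f = -63*(-41 + (-17 + 0)) = -63*(-41 - 17) = -63*(-58) = 3654)
T = -4453 (T = (-985 + 3654) - 7122 = 2669 - 7122 = -4453)
√(-4811 + 19828) - T = √(-4811 + 19828) - 1*(-4453) = √15017 + 4453 = 4453 + √15017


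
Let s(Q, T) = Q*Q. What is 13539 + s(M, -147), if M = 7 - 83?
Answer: 19315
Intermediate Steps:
M = -76
s(Q, T) = Q²
13539 + s(M, -147) = 13539 + (-76)² = 13539 + 5776 = 19315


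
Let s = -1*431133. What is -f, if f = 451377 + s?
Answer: -20244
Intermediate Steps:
s = -431133
f = 20244 (f = 451377 - 431133 = 20244)
-f = -1*20244 = -20244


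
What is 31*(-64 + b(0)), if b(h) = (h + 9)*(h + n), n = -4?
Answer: -3100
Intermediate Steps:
b(h) = (-4 + h)*(9 + h) (b(h) = (h + 9)*(h - 4) = (9 + h)*(-4 + h) = (-4 + h)*(9 + h))
31*(-64 + b(0)) = 31*(-64 + (-36 + 0² + 5*0)) = 31*(-64 + (-36 + 0 + 0)) = 31*(-64 - 36) = 31*(-100) = -3100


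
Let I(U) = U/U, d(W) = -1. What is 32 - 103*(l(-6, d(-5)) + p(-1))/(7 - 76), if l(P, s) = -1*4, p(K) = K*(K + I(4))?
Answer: 1796/69 ≈ 26.029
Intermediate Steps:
I(U) = 1
p(K) = K*(1 + K) (p(K) = K*(K + 1) = K*(1 + K))
l(P, s) = -4
32 - 103*(l(-6, d(-5)) + p(-1))/(7 - 76) = 32 - 103*(-4 - (1 - 1))/(7 - 76) = 32 - 103*(-4 - 1*0)/(-69) = 32 - 103*(-4 + 0)*(-1)/69 = 32 - (-412)*(-1)/69 = 32 - 103*4/69 = 32 - 412/69 = 1796/69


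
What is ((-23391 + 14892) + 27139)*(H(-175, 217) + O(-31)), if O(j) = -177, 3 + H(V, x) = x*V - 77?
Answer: -712644480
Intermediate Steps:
H(V, x) = -80 + V*x (H(V, x) = -3 + (x*V - 77) = -3 + (V*x - 77) = -3 + (-77 + V*x) = -80 + V*x)
((-23391 + 14892) + 27139)*(H(-175, 217) + O(-31)) = ((-23391 + 14892) + 27139)*((-80 - 175*217) - 177) = (-8499 + 27139)*((-80 - 37975) - 177) = 18640*(-38055 - 177) = 18640*(-38232) = -712644480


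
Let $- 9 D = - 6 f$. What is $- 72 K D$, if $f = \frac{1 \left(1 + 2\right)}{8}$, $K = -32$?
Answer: $576$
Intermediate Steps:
$f = \frac{3}{8}$ ($f = 1 \cdot 3 \cdot \frac{1}{8} = 3 \cdot \frac{1}{8} = \frac{3}{8} \approx 0.375$)
$D = \frac{1}{4}$ ($D = - \frac{\left(-6\right) \frac{3}{8}}{9} = \left(- \frac{1}{9}\right) \left(- \frac{9}{4}\right) = \frac{1}{4} \approx 0.25$)
$- 72 K D = \left(-72\right) \left(-32\right) \frac{1}{4} = 2304 \cdot \frac{1}{4} = 576$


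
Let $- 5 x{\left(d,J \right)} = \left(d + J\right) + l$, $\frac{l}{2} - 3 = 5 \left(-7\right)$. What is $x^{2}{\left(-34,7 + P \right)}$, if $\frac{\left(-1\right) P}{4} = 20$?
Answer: $\frac{29241}{25} \approx 1169.6$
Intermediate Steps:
$P = -80$ ($P = \left(-4\right) 20 = -80$)
$l = -64$ ($l = 6 + 2 \cdot 5 \left(-7\right) = 6 + 2 \left(-35\right) = 6 - 70 = -64$)
$x{\left(d,J \right)} = \frac{64}{5} - \frac{J}{5} - \frac{d}{5}$ ($x{\left(d,J \right)} = - \frac{\left(d + J\right) - 64}{5} = - \frac{\left(J + d\right) - 64}{5} = - \frac{-64 + J + d}{5} = \frac{64}{5} - \frac{J}{5} - \frac{d}{5}$)
$x^{2}{\left(-34,7 + P \right)} = \left(\frac{64}{5} - \frac{7 - 80}{5} - - \frac{34}{5}\right)^{2} = \left(\frac{64}{5} - - \frac{73}{5} + \frac{34}{5}\right)^{2} = \left(\frac{64}{5} + \frac{73}{5} + \frac{34}{5}\right)^{2} = \left(\frac{171}{5}\right)^{2} = \frac{29241}{25}$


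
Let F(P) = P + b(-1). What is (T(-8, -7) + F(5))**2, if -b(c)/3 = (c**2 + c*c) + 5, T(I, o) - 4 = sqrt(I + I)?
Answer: 128 - 96*I ≈ 128.0 - 96.0*I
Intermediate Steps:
T(I, o) = 4 + sqrt(2)*sqrt(I) (T(I, o) = 4 + sqrt(I + I) = 4 + sqrt(2*I) = 4 + sqrt(2)*sqrt(I))
b(c) = -15 - 6*c**2 (b(c) = -3*((c**2 + c*c) + 5) = -3*((c**2 + c**2) + 5) = -3*(2*c**2 + 5) = -3*(5 + 2*c**2) = -15 - 6*c**2)
F(P) = -21 + P (F(P) = P + (-15 - 6*(-1)**2) = P + (-15 - 6*1) = P + (-15 - 6) = P - 21 = -21 + P)
(T(-8, -7) + F(5))**2 = ((4 + sqrt(2)*sqrt(-8)) + (-21 + 5))**2 = ((4 + sqrt(2)*(2*I*sqrt(2))) - 16)**2 = ((4 + 4*I) - 16)**2 = (-12 + 4*I)**2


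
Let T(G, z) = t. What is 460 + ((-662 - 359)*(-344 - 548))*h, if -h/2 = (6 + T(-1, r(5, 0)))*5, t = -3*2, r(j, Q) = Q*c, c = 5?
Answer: 460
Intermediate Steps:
r(j, Q) = 5*Q (r(j, Q) = Q*5 = 5*Q)
t = -6
T(G, z) = -6
h = 0 (h = -2*(6 - 6)*5 = -0*5 = -2*0 = 0)
460 + ((-662 - 359)*(-344 - 548))*h = 460 + ((-662 - 359)*(-344 - 548))*0 = 460 - 1021*(-892)*0 = 460 + 910732*0 = 460 + 0 = 460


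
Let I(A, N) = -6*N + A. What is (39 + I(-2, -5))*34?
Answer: 2278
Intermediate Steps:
I(A, N) = A - 6*N
(39 + I(-2, -5))*34 = (39 + (-2 - 6*(-5)))*34 = (39 + (-2 + 30))*34 = (39 + 28)*34 = 67*34 = 2278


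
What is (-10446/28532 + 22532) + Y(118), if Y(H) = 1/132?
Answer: 21214802207/941556 ≈ 22532.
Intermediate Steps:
Y(H) = 1/132
(-10446/28532 + 22532) + Y(118) = (-10446/28532 + 22532) + 1/132 = (-10446*1/28532 + 22532) + 1/132 = (-5223/14266 + 22532) + 1/132 = 321436289/14266 + 1/132 = 21214802207/941556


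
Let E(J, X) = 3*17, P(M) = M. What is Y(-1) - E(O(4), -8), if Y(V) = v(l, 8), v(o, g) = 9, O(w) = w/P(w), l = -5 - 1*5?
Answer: -42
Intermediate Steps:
l = -10 (l = -5 - 5 = -10)
O(w) = 1 (O(w) = w/w = 1)
Y(V) = 9
E(J, X) = 51
Y(-1) - E(O(4), -8) = 9 - 1*51 = 9 - 51 = -42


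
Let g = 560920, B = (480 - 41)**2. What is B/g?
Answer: 192721/560920 ≈ 0.34358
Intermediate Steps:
B = 192721 (B = 439**2 = 192721)
B/g = 192721/560920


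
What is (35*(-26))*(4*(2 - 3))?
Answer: 3640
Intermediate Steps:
(35*(-26))*(4*(2 - 3)) = -3640*(-1) = -910*(-4) = 3640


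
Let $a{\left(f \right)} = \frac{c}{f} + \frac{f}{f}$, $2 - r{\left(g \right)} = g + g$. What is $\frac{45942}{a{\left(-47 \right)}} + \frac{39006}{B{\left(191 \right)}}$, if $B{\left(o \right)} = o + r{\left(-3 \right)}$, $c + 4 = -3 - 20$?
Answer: $\frac{216290985}{7363} \approx 29375.0$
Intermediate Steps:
$r{\left(g \right)} = 2 - 2 g$ ($r{\left(g \right)} = 2 - \left(g + g\right) = 2 - 2 g$)
$c = -27$ ($c = -4 - 23 = -27$)
$B{\left(o \right)} = 8 + o$ ($B{\left(o \right)} = o + \left(2 - -6\right) = o + \left(2 + 6\right) = o + 8 = 8 + o$)
$a{\left(f \right)} = 1 - \frac{27}{f}$ ($a{\left(f \right)} = - \frac{27}{f} + \frac{f}{f} = - \frac{27}{f} + 1 = 1 - \frac{27}{f}$)
$\frac{45942}{a{\left(-47 \right)}} + \frac{39006}{B{\left(191 \right)}} = \frac{45942}{\frac{1}{-47} \left(-27 - 47\right)} + \frac{39006}{8 + 191} = \frac{45942}{\left(- \frac{1}{47}\right) \left(-74\right)} + \frac{39006}{199} = \frac{45942}{\frac{74}{47}} + 39006 \cdot \frac{1}{199} = 45942 \cdot \frac{47}{74} + \frac{39006}{199} = \frac{1079637}{37} + \frac{39006}{199} = \frac{216290985}{7363}$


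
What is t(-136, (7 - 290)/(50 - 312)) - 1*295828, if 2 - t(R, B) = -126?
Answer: -295700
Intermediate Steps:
t(R, B) = 128 (t(R, B) = 2 - 1*(-126) = 2 + 126 = 128)
t(-136, (7 - 290)/(50 - 312)) - 1*295828 = 128 - 1*295828 = 128 - 295828 = -295700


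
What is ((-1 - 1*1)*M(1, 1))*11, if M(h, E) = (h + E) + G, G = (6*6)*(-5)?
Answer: 3916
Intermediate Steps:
G = -180 (G = 36*(-5) = -180)
M(h, E) = -180 + E + h (M(h, E) = (h + E) - 180 = (E + h) - 180 = -180 + E + h)
((-1 - 1*1)*M(1, 1))*11 = ((-1 - 1*1)*(-180 + 1 + 1))*11 = ((-1 - 1)*(-178))*11 = -2*(-178)*11 = 356*11 = 3916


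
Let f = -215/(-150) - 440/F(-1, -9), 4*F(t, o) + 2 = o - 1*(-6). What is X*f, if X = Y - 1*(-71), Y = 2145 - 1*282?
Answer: 10253101/15 ≈ 6.8354e+5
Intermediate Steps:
Y = 1863 (Y = 2145 - 282 = 1863)
X = 1934 (X = 1863 - 1*(-71) = 1863 + 71 = 1934)
F(t, o) = 1 + o/4 (F(t, o) = -1/2 + (o - 1*(-6))/4 = -1/2 + (o + 6)/4 = -1/2 + (6 + o)/4 = -1/2 + (3/2 + o/4) = 1 + o/4)
f = 10603/30 (f = -215/(-150) - 440/(1 + (1/4)*(-9)) = -215*(-1/150) - 440/(1 - 9/4) = 43/30 - 440/(-5/4) = 43/30 - 440*(-4/5) = 43/30 + 352 = 10603/30 ≈ 353.43)
X*f = 1934*(10603/30) = 10253101/15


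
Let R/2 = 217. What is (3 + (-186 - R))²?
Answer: 380689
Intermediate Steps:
R = 434 (R = 2*217 = 434)
(3 + (-186 - R))² = (3 + (-186 - 1*434))² = (3 + (-186 - 434))² = (3 - 620)² = (-617)² = 380689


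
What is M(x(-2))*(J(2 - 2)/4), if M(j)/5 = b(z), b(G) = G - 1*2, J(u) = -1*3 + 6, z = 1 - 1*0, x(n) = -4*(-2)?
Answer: -15/4 ≈ -3.7500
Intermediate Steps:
x(n) = 8
z = 1 (z = 1 + 0 = 1)
J(u) = 3 (J(u) = -3 + 6 = 3)
b(G) = -2 + G (b(G) = G - 2 = -2 + G)
M(j) = -5 (M(j) = 5*(-2 + 1) = 5*(-1) = -5)
M(x(-2))*(J(2 - 2)/4) = -15/4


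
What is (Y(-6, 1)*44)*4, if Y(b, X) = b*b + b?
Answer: 5280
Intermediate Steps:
Y(b, X) = b + b**2 (Y(b, X) = b**2 + b = b + b**2)
(Y(-6, 1)*44)*4 = (-6*(1 - 6)*44)*4 = (-6*(-5)*44)*4 = (30*44)*4 = 1320*4 = 5280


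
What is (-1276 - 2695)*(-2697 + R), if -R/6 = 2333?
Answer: 66295845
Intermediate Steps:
R = -13998 (R = -6*2333 = -13998)
(-1276 - 2695)*(-2697 + R) = (-1276 - 2695)*(-2697 - 13998) = -3971*(-16695) = 66295845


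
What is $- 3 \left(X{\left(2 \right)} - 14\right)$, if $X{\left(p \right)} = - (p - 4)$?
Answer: $36$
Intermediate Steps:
$X{\left(p \right)} = 4 - p$ ($X{\left(p \right)} = - (p - 4) = - (-4 + p) = 4 - p$)
$- 3 \left(X{\left(2 \right)} - 14\right) = - 3 \left(\left(4 - 2\right) - 14\right) = - 3 \left(2 - 14\right) = \left(-3\right) \left(-12\right) = 36$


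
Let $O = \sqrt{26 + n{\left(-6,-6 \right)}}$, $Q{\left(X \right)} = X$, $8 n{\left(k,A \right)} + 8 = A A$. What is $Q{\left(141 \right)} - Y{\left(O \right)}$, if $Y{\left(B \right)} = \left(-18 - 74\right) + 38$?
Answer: $195$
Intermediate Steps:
$n{\left(k,A \right)} = -1 + \frac{A^{2}}{8}$ ($n{\left(k,A \right)} = -1 + \frac{A A}{8} = -1 + \frac{A^{2}}{8}$)
$O = \frac{\sqrt{118}}{2}$ ($O = \sqrt{26 - \left(1 - \frac{\left(-6\right)^{2}}{8}\right)} = \sqrt{26 + \left(-1 + \frac{1}{8} \cdot 36\right)} = \sqrt{26 + \left(-1 + \frac{9}{2}\right)} = \sqrt{26 + \frac{7}{2}} = \sqrt{\frac{59}{2}} = \frac{\sqrt{118}}{2} \approx 5.4314$)
$Y{\left(B \right)} = -54$ ($Y{\left(B \right)} = -92 + 38 = -54$)
$Q{\left(141 \right)} - Y{\left(O \right)} = 141 - -54 = 141 + 54 = 195$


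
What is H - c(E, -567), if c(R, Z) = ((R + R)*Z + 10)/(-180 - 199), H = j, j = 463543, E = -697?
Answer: 176473205/379 ≈ 4.6563e+5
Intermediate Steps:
H = 463543
c(R, Z) = -10/379 - 2*R*Z/379 (c(R, Z) = ((2*R)*Z + 10)/(-379) = (2*R*Z + 10)*(-1/379) = (10 + 2*R*Z)*(-1/379) = -10/379 - 2*R*Z/379)
H - c(E, -567) = 463543 - (-10/379 - 2/379*(-697)*(-567)) = 463543 - (-10/379 - 790398/379) = 463543 - 1*(-790408/379) = 463543 + 790408/379 = 176473205/379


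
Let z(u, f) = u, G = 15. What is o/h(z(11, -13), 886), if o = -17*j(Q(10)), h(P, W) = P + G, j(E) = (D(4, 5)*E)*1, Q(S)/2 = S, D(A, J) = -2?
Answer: 340/13 ≈ 26.154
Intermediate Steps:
Q(S) = 2*S
j(E) = -2*E (j(E) = -2*E*1 = -2*E)
h(P, W) = 15 + P (h(P, W) = P + 15 = 15 + P)
o = 680 (o = -(-34)*2*10 = -(-34)*20 = -17*(-40) = 680)
o/h(z(11, -13), 886) = 680/(15 + 11) = 680/26 = 680*(1/26) = 340/13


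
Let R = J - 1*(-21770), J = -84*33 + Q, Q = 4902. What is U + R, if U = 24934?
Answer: 48834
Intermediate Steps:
J = 2130 (J = -84*33 + 4902 = -2772 + 4902 = 2130)
R = 23900 (R = 2130 - 1*(-21770) = 2130 + 21770 = 23900)
U + R = 24934 + 23900 = 48834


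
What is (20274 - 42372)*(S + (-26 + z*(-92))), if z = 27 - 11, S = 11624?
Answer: -223764348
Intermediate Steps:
z = 16
(20274 - 42372)*(S + (-26 + z*(-92))) = (20274 - 42372)*(11624 + (-26 + 16*(-92))) = -22098*(11624 + (-26 - 1472)) = -22098*(11624 - 1498) = -22098*10126 = -223764348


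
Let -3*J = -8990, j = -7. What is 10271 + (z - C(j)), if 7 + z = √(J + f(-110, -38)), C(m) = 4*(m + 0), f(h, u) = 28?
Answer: 10292 + √27222/3 ≈ 10347.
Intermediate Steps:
J = 8990/3 (J = -⅓*(-8990) = 8990/3 ≈ 2996.7)
C(m) = 4*m
z = -7 + √27222/3 (z = -7 + √(8990/3 + 28) = -7 + √(9074/3) = -7 + √27222/3 ≈ 47.997)
10271 + (z - C(j)) = 10271 + ((-7 + √27222/3) - 4*(-7)) = 10271 + ((-7 + √27222/3) - 1*(-28)) = 10271 + ((-7 + √27222/3) + 28) = 10271 + (21 + √27222/3) = 10292 + √27222/3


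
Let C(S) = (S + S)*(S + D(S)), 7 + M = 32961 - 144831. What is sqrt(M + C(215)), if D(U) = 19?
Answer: I*sqrt(11257) ≈ 106.1*I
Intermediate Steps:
M = -111877 (M = -7 + (32961 - 144831) = -7 - 111870 = -111877)
C(S) = 2*S*(19 + S) (C(S) = (S + S)*(S + 19) = (2*S)*(19 + S) = 2*S*(19 + S))
sqrt(M + C(215)) = sqrt(-111877 + 2*215*(19 + 215)) = sqrt(-111877 + 2*215*234) = sqrt(-111877 + 100620) = sqrt(-11257) = I*sqrt(11257)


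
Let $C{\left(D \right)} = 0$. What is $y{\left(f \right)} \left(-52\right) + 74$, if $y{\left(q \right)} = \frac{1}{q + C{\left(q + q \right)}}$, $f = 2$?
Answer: $48$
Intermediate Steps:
$y{\left(q \right)} = \frac{1}{q}$ ($y{\left(q \right)} = \frac{1}{q + 0} = \frac{1}{q}$)
$y{\left(f \right)} \left(-52\right) + 74 = \frac{1}{2} \left(-52\right) + 74 = -26 + 74 = 48$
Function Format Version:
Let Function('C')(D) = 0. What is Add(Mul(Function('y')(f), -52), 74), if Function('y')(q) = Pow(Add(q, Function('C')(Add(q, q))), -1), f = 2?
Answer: 48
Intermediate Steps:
Function('y')(q) = Pow(q, -1) (Function('y')(q) = Pow(Add(q, 0), -1) = Pow(q, -1))
Add(Mul(Function('y')(f), -52), 74) = Add(Mul(Pow(2, -1), -52), 74) = Add(Mul(Rational(1, 2), -52), 74) = Add(-26, 74) = 48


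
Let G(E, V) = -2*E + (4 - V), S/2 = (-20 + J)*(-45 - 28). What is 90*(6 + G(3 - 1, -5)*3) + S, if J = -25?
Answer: 8460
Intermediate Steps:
S = 6570 (S = 2*((-20 - 25)*(-45 - 28)) = 2*(-45*(-73)) = 2*3285 = 6570)
G(E, V) = 4 - V - 2*E
90*(6 + G(3 - 1, -5)*3) + S = 90*(6 + (4 - 1*(-5) - 2*(3 - 1))*3) + 6570 = 90*(6 + (4 + 5 - 2*2)*3) + 6570 = 90*(6 + (4 + 5 - 4)*3) + 6570 = 90*(6 + 5*3) + 6570 = 90*(6 + 15) + 6570 = 90*21 + 6570 = 1890 + 6570 = 8460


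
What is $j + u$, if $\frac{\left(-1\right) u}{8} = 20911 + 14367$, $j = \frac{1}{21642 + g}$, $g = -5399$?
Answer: $- \frac{4584164431}{16243} \approx -2.8222 \cdot 10^{5}$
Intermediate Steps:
$j = \frac{1}{16243}$ ($j = \frac{1}{21642 - 5399} = \frac{1}{16243} \approx 6.1565 \cdot 10^{-5}$)
$u = -282224$ ($u = - 8 \left(20911 + 14367\right) = \left(-8\right) 35278 = -282224$)
$j + u = \frac{1}{16243} - 282224 = - \frac{4584164431}{16243}$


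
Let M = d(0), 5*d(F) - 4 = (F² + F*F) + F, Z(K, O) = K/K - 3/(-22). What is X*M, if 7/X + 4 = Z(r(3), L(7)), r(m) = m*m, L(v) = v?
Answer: -88/45 ≈ -1.9556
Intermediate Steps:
r(m) = m²
Z(K, O) = 25/22 (Z(K, O) = 1 - 3*(-1/22) = 1 + 3/22 = 25/22)
d(F) = ⅘ + F/5 + 2*F²/5 (d(F) = ⅘ + ((F² + F*F) + F)/5 = ⅘ + ((F² + F²) + F)/5 = ⅘ + (2*F² + F)/5 = ⅘ + (F + 2*F²)/5 = ⅘ + (F/5 + 2*F²/5) = ⅘ + F/5 + 2*F²/5)
X = -22/9 (X = 7/(-4 + 25/22) = 7/(-63/22) = 7*(-22/63) = -22/9 ≈ -2.4444)
M = ⅘ (M = ⅘ + (⅕)*0 + (⅖)*0² = ⅘ + 0 + (⅖)*0 = ⅘ + 0 + 0 = ⅘ ≈ 0.80000)
X*M = -22/9*⅘ = -88/45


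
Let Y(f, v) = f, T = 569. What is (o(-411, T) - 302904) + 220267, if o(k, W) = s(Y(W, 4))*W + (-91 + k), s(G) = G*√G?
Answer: -83139 + 323761*√569 ≈ 7.6398e+6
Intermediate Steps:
s(G) = G^(3/2)
o(k, W) = -91 + k + W^(5/2) (o(k, W) = W^(3/2)*W + (-91 + k) = W^(5/2) + (-91 + k) = -91 + k + W^(5/2))
(o(-411, T) - 302904) + 220267 = ((-91 - 411 + 569^(5/2)) - 302904) + 220267 = ((-91 - 411 + 323761*√569) - 302904) + 220267 = ((-502 + 323761*√569) - 302904) + 220267 = (-303406 + 323761*√569) + 220267 = -83139 + 323761*√569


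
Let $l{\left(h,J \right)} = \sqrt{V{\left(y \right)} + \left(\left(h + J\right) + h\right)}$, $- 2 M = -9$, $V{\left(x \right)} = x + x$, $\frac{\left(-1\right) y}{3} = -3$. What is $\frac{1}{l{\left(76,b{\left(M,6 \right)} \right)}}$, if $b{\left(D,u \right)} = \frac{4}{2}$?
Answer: $\frac{\sqrt{43}}{86} \approx 0.076249$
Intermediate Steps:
$y = 9$ ($y = \left(-3\right) \left(-3\right) = 9$)
$V{\left(x \right)} = 2 x$
$M = \frac{9}{2}$ ($M = \left(- \frac{1}{2}\right) \left(-9\right) = \frac{9}{2} \approx 4.5$)
$b{\left(D,u \right)} = 2$ ($b{\left(D,u \right)} = 4 \cdot \frac{1}{2} = 2$)
$l{\left(h,J \right)} = \sqrt{18 + J + 2 h}$ ($l{\left(h,J \right)} = \sqrt{2 \cdot 9 + \left(\left(h + J\right) + h\right)} = \sqrt{18 + \left(\left(J + h\right) + h\right)} = \sqrt{18 + \left(J + 2 h\right)} = \sqrt{18 + J + 2 h}$)
$\frac{1}{l{\left(76,b{\left(M,6 \right)} \right)}} = \frac{1}{\sqrt{18 + 2 + 2 \cdot 76}} = \frac{1}{\sqrt{18 + 2 + 152}} = \frac{1}{\sqrt{172}} = \frac{1}{2 \sqrt{43}} = \frac{\sqrt{43}}{86}$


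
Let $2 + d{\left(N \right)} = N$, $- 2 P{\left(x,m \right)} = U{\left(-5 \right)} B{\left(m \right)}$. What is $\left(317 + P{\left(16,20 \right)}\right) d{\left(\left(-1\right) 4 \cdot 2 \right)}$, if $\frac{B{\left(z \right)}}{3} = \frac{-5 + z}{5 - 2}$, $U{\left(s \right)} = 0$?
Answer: $-3170$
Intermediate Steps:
$B{\left(z \right)} = -5 + z$ ($B{\left(z \right)} = 3 \frac{-5 + z}{5 - 2} = 3 \frac{-5 + z}{3} = 3 \left(-5 + z\right) \frac{1}{3} = 3 \left(- \frac{5}{3} + \frac{z}{3}\right) = -5 + z$)
$P{\left(x,m \right)} = 0$ ($P{\left(x,m \right)} = - \frac{0 \left(-5 + m\right)}{2} = \left(- \frac{1}{2}\right) 0 = 0$)
$d{\left(N \right)} = -2 + N$
$\left(317 + P{\left(16,20 \right)}\right) d{\left(\left(-1\right) 4 \cdot 2 \right)} = \left(317 + 0\right) \left(-2 + \left(-1\right) 4 \cdot 2\right) = 317 \left(-2 - 8\right) = 317 \left(-10\right) = -3170$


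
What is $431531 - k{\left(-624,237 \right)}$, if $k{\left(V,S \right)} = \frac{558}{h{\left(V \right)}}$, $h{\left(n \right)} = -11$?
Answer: $\frac{4747399}{11} \approx 4.3158 \cdot 10^{5}$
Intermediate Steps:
$k{\left(V,S \right)} = - \frac{558}{11}$ ($k{\left(V,S \right)} = \frac{558}{-11} = 558 \left(- \frac{1}{11}\right) = - \frac{558}{11}$)
$431531 - k{\left(-624,237 \right)} = 431531 - - \frac{558}{11} = 431531 + \frac{558}{11} = \frac{4747399}{11}$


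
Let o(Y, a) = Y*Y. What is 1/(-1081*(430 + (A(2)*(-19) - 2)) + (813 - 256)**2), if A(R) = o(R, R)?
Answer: -1/70263 ≈ -1.4232e-5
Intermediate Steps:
o(Y, a) = Y**2
A(R) = R**2
1/(-1081*(430 + (A(2)*(-19) - 2)) + (813 - 256)**2) = 1/(-1081*(430 + (2**2*(-19) - 2)) + (813 - 256)**2) = 1/(-1081*(430 + (4*(-19) - 2)) + 557**2) = 1/(-1081*(430 + (-76 - 2)) + 310249) = 1/(-1081*(430 - 78) + 310249) = 1/(-1081*352 + 310249) = 1/(-380512 + 310249) = 1/(-70263) = -1/70263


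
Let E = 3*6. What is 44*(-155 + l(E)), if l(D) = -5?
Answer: -7040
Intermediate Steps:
E = 18
44*(-155 + l(E)) = 44*(-155 - 5) = 44*(-160) = -7040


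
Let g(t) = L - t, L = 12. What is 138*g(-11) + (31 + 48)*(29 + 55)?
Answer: 9810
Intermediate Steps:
g(t) = 12 - t
138*g(-11) + (31 + 48)*(29 + 55) = 138*(12 - 1*(-11)) + (31 + 48)*(29 + 55) = 138*(12 + 11) + 79*84 = 138*23 + 6636 = 3174 + 6636 = 9810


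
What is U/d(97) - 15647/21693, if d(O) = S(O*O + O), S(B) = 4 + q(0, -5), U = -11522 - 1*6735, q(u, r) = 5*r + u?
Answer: 6281278/7231 ≈ 868.66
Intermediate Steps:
q(u, r) = u + 5*r
U = -18257 (U = -11522 - 6735 = -18257)
S(B) = -21 (S(B) = 4 + (0 + 5*(-5)) = 4 + (0 - 25) = 4 - 25 = -21)
d(O) = -21
U/d(97) - 15647/21693 = -18257/(-21) - 15647/21693 = -18257*(-1/21) - 15647*1/21693 = 18257/21 - 15647/21693 = 6281278/7231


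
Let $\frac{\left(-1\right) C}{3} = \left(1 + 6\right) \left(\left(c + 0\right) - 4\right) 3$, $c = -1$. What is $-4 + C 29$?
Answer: $9131$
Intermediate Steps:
$C = 315$ ($C = - 3 \left(1 + 6\right) \left(\left(-1 + 0\right) - 4\right) 3 = - 3 \cdot 7 \left(-1 - 4\right) 3 = - 3 \cdot 7 \left(-5\right) 3 = - 3 \left(\left(-35\right) 3\right) = \left(-3\right) \left(-105\right) = 315$)
$-4 + C 29 = -4 + 315 \cdot 29 = -4 + 9135 = 9131$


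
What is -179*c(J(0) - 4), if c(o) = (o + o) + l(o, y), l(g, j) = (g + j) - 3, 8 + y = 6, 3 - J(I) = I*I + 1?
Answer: 1969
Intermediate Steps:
J(I) = 2 - I² (J(I) = 3 - (I*I + 1) = 3 - (I² + 1) = 3 - (1 + I²) = 3 + (-1 - I²) = 2 - I²)
y = -2 (y = -8 + 6 = -2)
l(g, j) = -3 + g + j
c(o) = -5 + 3*o (c(o) = (o + o) + (-3 + o - 2) = 2*o + (-5 + o) = -5 + 3*o)
-179*c(J(0) - 4) = -179*(-5 + 3*((2 - 1*0²) - 4)) = -179*(-5 + 3*((2 - 1*0) - 4)) = -179*(-5 + 3*((2 + 0) - 4)) = -179*(-5 + 3*(2 - 4)) = -179*(-5 + 3*(-2)) = -179*(-5 - 6) = -179*(-11) = 1969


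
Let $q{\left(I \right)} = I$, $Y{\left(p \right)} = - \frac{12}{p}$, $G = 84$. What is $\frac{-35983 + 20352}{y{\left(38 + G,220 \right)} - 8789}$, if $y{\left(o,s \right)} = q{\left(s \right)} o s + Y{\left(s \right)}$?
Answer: $- \frac{859705}{324280602} \approx -0.0026511$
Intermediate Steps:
$y{\left(o,s \right)} = - \frac{12}{s} + o s^{2}$ ($y{\left(o,s \right)} = s o s - \frac{12}{s} = o s s - \frac{12}{s} = o s^{2} - \frac{12}{s} = - \frac{12}{s} + o s^{2}$)
$\frac{-35983 + 20352}{y{\left(38 + G,220 \right)} - 8789} = \frac{-35983 + 20352}{\frac{-12 + \left(38 + 84\right) 220^{3}}{220} - 8789} = - \frac{15631}{\frac{-12 + 122 \cdot 10648000}{220} - 8789} = - \frac{15631}{\frac{-12 + 1299056000}{220} - 8789} = - \frac{15631}{\frac{1}{220} \cdot 1299055988 - 8789} = - \frac{15631}{\frac{324763997}{55} - 8789} = - \frac{15631}{\frac{324280602}{55}} = \left(-15631\right) \frac{55}{324280602} = - \frac{859705}{324280602}$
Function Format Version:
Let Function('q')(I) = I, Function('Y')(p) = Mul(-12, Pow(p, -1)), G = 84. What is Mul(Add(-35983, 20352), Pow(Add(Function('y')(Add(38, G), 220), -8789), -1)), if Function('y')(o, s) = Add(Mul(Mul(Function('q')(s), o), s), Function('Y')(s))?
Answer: Rational(-859705, 324280602) ≈ -0.0026511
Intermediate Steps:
Function('y')(o, s) = Add(Mul(-12, Pow(s, -1)), Mul(o, Pow(s, 2))) (Function('y')(o, s) = Add(Mul(Mul(s, o), s), Mul(-12, Pow(s, -1))) = Add(Mul(Mul(o, s), s), Mul(-12, Pow(s, -1))) = Add(Mul(o, Pow(s, 2)), Mul(-12, Pow(s, -1))) = Add(Mul(-12, Pow(s, -1)), Mul(o, Pow(s, 2))))
Mul(Add(-35983, 20352), Pow(Add(Function('y')(Add(38, G), 220), -8789), -1)) = Mul(Add(-35983, 20352), Pow(Add(Mul(Pow(220, -1), Add(-12, Mul(Add(38, 84), Pow(220, 3)))), -8789), -1)) = Mul(-15631, Pow(Add(Mul(Rational(1, 220), Add(-12, Mul(122, 10648000))), -8789), -1)) = Mul(-15631, Pow(Add(Mul(Rational(1, 220), Add(-12, 1299056000)), -8789), -1)) = Mul(-15631, Pow(Add(Mul(Rational(1, 220), 1299055988), -8789), -1)) = Mul(-15631, Pow(Add(Rational(324763997, 55), -8789), -1)) = Mul(-15631, Pow(Rational(324280602, 55), -1)) = Mul(-15631, Rational(55, 324280602)) = Rational(-859705, 324280602)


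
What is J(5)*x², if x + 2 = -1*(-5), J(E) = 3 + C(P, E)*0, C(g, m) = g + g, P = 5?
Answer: 27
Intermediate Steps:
C(g, m) = 2*g
J(E) = 3 (J(E) = 3 + (2*5)*0 = 3 + 10*0 = 3 + 0 = 3)
x = 3 (x = -2 - 1*(-5) = -2 + 5 = 3)
J(5)*x² = 3*3² = 3*9 = 27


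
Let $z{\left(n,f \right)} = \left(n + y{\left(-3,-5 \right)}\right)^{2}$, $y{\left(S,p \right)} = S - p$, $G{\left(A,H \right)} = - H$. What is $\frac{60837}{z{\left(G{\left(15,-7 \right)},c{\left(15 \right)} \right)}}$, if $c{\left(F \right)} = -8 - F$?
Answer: $\frac{20279}{27} \approx 751.07$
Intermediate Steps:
$z{\left(n,f \right)} = \left(2 + n\right)^{2}$ ($z{\left(n,f \right)} = \left(n - -2\right)^{2} = \left(n + \left(-3 + 5\right)\right)^{2} = \left(n + 2\right)^{2} = \left(2 + n\right)^{2}$)
$\frac{60837}{z{\left(G{\left(15,-7 \right)},c{\left(15 \right)} \right)}} = \frac{60837}{\left(2 - -7\right)^{2}} = \frac{60837}{\left(2 + 7\right)^{2}} = \frac{60837}{9^{2}} = \frac{60837}{81} = 60837 \cdot \frac{1}{81} = \frac{20279}{27}$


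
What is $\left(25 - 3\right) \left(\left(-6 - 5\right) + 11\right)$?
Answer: $0$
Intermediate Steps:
$\left(25 - 3\right) \left(\left(-6 - 5\right) + 11\right) = 22 \left(-11 + 11\right) = 22 \cdot 0 = 0$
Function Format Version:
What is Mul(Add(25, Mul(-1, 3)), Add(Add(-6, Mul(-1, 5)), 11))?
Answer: 0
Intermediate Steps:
Mul(Add(25, Mul(-1, 3)), Add(Add(-6, Mul(-1, 5)), 11)) = Mul(Add(25, -3), Add(Add(-6, -5), 11)) = Mul(22, Add(-11, 11)) = Mul(22, 0) = 0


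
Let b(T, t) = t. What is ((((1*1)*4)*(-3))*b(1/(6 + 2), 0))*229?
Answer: 0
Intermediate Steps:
((((1*1)*4)*(-3))*b(1/(6 + 2), 0))*229 = ((((1*1)*4)*(-3))*0)*229 = (((1*4)*(-3))*0)*229 = ((4*(-3))*0)*229 = -12*0*229 = 0*229 = 0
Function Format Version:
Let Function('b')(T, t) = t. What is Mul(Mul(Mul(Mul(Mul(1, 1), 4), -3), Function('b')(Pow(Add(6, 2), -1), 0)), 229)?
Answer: 0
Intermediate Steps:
Mul(Mul(Mul(Mul(Mul(1, 1), 4), -3), Function('b')(Pow(Add(6, 2), -1), 0)), 229) = Mul(Mul(Mul(Mul(Mul(1, 1), 4), -3), 0), 229) = Mul(Mul(Mul(Mul(1, 4), -3), 0), 229) = Mul(Mul(Mul(4, -3), 0), 229) = Mul(Mul(-12, 0), 229) = Mul(0, 229) = 0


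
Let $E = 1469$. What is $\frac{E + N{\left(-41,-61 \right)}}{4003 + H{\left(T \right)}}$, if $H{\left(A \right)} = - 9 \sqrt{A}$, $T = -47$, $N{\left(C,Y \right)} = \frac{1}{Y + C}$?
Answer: $\frac{599797511}{1634837232} + \frac{449511 i \sqrt{47}}{544945744} \approx 0.36689 + 0.005655 i$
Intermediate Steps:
$N{\left(C,Y \right)} = \frac{1}{C + Y}$
$\frac{E + N{\left(-41,-61 \right)}}{4003 + H{\left(T \right)}} = \frac{1469 + \frac{1}{-41 - 61}}{4003 - 9 \sqrt{-47}} = \frac{1469 + \frac{1}{-102}}{4003 - 9 i \sqrt{47}} = \frac{1469 - \frac{1}{102}}{4003 - 9 i \sqrt{47}} = \frac{149837}{102 \left(4003 - 9 i \sqrt{47}\right)}$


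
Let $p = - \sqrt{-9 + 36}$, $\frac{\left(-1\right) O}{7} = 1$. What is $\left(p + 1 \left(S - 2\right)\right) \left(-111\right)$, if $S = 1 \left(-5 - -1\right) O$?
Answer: $-2886 + 333 \sqrt{3} \approx -2309.2$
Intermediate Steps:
$O = -7$ ($O = \left(-7\right) 1 = -7$)
$p = - 3 \sqrt{3}$ ($p = - \sqrt{27} = - 3 \sqrt{3} \approx -5.1962$)
$S = 28$ ($S = 1 \left(-5 - -1\right) \left(-7\right) = 1 \left(-5 + 1\right) \left(-7\right) = 1 \left(-4\right) \left(-7\right) = \left(-4\right) \left(-7\right) = 28$)
$\left(p + 1 \left(S - 2\right)\right) \left(-111\right) = \left(- 3 \sqrt{3} + 1 \left(28 - 2\right)\right) \left(-111\right) = \left(- 3 \sqrt{3} + 1 \cdot 26\right) \left(-111\right) = \left(- 3 \sqrt{3} + 26\right) \left(-111\right) = \left(26 - 3 \sqrt{3}\right) \left(-111\right) = -2886 + 333 \sqrt{3}$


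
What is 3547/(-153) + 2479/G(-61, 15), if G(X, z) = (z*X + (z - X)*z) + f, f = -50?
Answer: -241438/26775 ≈ -9.0173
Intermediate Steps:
G(X, z) = -50 + X*z + z*(z - X) (G(X, z) = (z*X + (z - X)*z) - 50 = (X*z + z*(z - X)) - 50 = -50 + X*z + z*(z - X))
3547/(-153) + 2479/G(-61, 15) = 3547/(-153) + 2479/(-50 + 15**2) = 3547*(-1/153) + 2479/(-50 + 225) = -3547/153 + 2479/175 = -241438/26775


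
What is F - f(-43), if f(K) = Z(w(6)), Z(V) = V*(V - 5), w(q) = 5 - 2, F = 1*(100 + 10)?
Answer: 116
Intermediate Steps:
F = 110 (F = 1*110 = 110)
w(q) = 3
Z(V) = V*(-5 + V)
f(K) = -6 (f(K) = 3*(-5 + 3) = 3*(-2) = -6)
F - f(-43) = 110 - 1*(-6) = 110 + 6 = 116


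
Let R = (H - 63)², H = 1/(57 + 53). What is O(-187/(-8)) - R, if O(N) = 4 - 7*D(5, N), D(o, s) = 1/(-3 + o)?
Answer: -48004991/12100 ≈ -3967.4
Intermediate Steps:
H = 1/110 ≈ 0.0090909
R = 48011041/12100 (R = (1/110 - 63)² = (-6929/110)² = 48011041/12100 ≈ 3967.9)
O(N) = ½ (O(N) = 4 - 7/(-3 + 5) = 4 - 7/2 = ½)
O(-187/(-8)) - R = ½ - 1*48011041/12100 = ½ - 48011041/12100 = -48004991/12100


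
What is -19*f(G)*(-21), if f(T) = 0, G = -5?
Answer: 0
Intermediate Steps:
-19*f(G)*(-21) = -19*0*(-21) = 0*(-21) = 0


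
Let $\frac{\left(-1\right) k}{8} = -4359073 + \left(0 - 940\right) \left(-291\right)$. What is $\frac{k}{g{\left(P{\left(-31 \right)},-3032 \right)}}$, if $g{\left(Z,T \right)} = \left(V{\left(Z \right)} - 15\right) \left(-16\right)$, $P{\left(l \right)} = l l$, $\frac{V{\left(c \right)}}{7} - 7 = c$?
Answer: $- \frac{4085533}{13522} \approx -302.14$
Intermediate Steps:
$k = 32684264$ ($k = - 8 \left(-4359073 + \left(0 - 940\right) \left(-291\right)\right) = - 8 \left(-4359073 - -273540\right) = - 8 \left(-4359073 + 273540\right) = \left(-8\right) \left(-4085533\right) = 32684264$)
$V{\left(c \right)} = 49 + 7 c$
$P{\left(l \right)} = l^{2}$
$g{\left(Z,T \right)} = -544 - 112 Z$ ($g{\left(Z,T \right)} = \left(\left(49 + 7 Z\right) - 15\right) \left(-16\right) = \left(34 + 7 Z\right) \left(-16\right) = -544 - 112 Z$)
$\frac{k}{g{\left(P{\left(-31 \right)},-3032 \right)}} = \frac{32684264}{-544 - 112 \left(-31\right)^{2}} = \frac{32684264}{-544 - 107632} = \frac{32684264}{-108176} = 32684264 \left(- \frac{1}{108176}\right) = - \frac{4085533}{13522}$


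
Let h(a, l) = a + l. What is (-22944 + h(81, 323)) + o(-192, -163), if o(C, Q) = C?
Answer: -22732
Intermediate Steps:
(-22944 + h(81, 323)) + o(-192, -163) = (-22944 + (81 + 323)) - 192 = (-22944 + 404) - 192 = -22540 - 192 = -22732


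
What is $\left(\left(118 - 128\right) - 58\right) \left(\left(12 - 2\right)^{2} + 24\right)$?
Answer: $-8432$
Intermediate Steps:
$\left(\left(118 - 128\right) - 58\right) \left(\left(12 - 2\right)^{2} + 24\right) = \left(\left(118 - 128\right) + \left(-120 + 62\right)\right) \left(10^{2} + 24\right) = \left(-10 - 58\right) \left(100 + 24\right) = \left(-68\right) 124 = -8432$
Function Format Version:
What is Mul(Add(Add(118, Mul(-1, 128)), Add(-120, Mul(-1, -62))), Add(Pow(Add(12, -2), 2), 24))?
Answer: -8432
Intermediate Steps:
Mul(Add(Add(118, Mul(-1, 128)), Add(-120, Mul(-1, -62))), Add(Pow(Add(12, -2), 2), 24)) = Mul(Add(Add(118, -128), Add(-120, 62)), Add(Pow(10, 2), 24)) = Mul(Add(-10, -58), Add(100, 24)) = Mul(-68, 124) = -8432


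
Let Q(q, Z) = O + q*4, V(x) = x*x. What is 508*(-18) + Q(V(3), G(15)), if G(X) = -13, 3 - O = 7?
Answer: -9112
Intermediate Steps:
O = -4 (O = 3 - 1*7 = 3 - 7 = -4)
V(x) = x²
Q(q, Z) = -4 + 4*q (Q(q, Z) = -4 + q*4 = -4 + 4*q)
508*(-18) + Q(V(3), G(15)) = 508*(-18) + (-4 + 4*3²) = -9144 + (-4 + 4*9) = -9144 + (-4 + 36) = -9144 + 32 = -9112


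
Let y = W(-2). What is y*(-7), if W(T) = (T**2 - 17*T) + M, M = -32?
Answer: -42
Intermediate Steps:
W(T) = -32 + T**2 - 17*T (W(T) = (T**2 - 17*T) - 32 = -32 + T**2 - 17*T)
y = 6 (y = -32 + (-2)**2 - 17*(-2) = -32 + 4 + 34 = 6)
y*(-7) = 6*(-7) = -42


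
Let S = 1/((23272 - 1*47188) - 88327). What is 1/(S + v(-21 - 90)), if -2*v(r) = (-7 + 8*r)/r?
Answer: -24917946/100457707 ≈ -0.24804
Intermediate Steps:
v(r) = -(-7 + 8*r)/(2*r)
S = -1/112243 (S = 1/((23272 - 47188) - 88327) = 1/(-23916 - 88327) = 1/(-112243) = -1/112243 ≈ -8.9092e-6)
1/(S + v(-21 - 90)) = 1/(-1/112243 + (-4 + 7/(2*(-21 - 90)))) = 1/(-1/112243 + (-4 + (7/2)/(-111))) = 1/(-1/112243 + (-4 + (7/2)*(-1/111))) = 1/(-1/112243 + (-4 - 7/222)) = 1/(-1/112243 - 895/222) = 1/(-100457707/24917946) = -24917946/100457707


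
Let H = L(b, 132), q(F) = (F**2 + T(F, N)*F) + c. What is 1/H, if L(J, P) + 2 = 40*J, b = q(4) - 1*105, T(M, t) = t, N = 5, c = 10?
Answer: -1/2362 ≈ -0.00042337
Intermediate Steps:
q(F) = 10 + F**2 + 5*F (q(F) = (F**2 + 5*F) + 10 = 10 + F**2 + 5*F)
b = -59 (b = (10 + 4**2 + 5*4) - 1*105 = (10 + 16 + 20) - 105 = 46 - 105 = -59)
L(J, P) = -2 + 40*J
H = -2362 (H = -2 + 40*(-59) = -2 - 2360 = -2362)
1/H = 1/(-2362) = -1/2362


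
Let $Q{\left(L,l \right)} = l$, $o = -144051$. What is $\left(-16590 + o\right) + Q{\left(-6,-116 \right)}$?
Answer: $-160757$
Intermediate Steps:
$\left(-16590 + o\right) + Q{\left(-6,-116 \right)} = \left(-16590 - 144051\right) - 116 = -160641 - 116 = -160757$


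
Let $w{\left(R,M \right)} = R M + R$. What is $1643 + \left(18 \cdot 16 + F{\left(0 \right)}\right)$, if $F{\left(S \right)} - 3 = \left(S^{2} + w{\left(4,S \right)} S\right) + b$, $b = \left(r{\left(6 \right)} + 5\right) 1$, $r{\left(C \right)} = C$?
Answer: $1945$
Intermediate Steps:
$w{\left(R,M \right)} = R + M R$ ($w{\left(R,M \right)} = M R + R = R + M R$)
$b = 11$ ($b = \left(6 + 5\right) 1 = 11 \cdot 1 = 11$)
$F{\left(S \right)} = 14 + S^{2} + S \left(4 + 4 S\right)$ ($F{\left(S \right)} = 3 + \left(\left(S^{2} + 4 \left(1 + S\right) S\right) + 11\right) = 3 + \left(\left(S^{2} + \left(4 + 4 S\right) S\right) + 11\right) = 3 + \left(\left(S^{2} + S \left(4 + 4 S\right)\right) + 11\right) = 3 + \left(11 + S^{2} + S \left(4 + 4 S\right)\right) = 14 + S^{2} + S \left(4 + 4 S\right)$)
$1643 + \left(18 \cdot 16 + F{\left(0 \right)}\right) = 1643 + \left(18 \cdot 16 + \left(14 + 4 \cdot 0 + 5 \cdot 0^{2}\right)\right) = 1643 + \left(288 + \left(14 + 0 + 5 \cdot 0\right)\right) = 1643 + \left(288 + \left(14 + 0 + 0\right)\right) = 1643 + \left(288 + 14\right) = 1643 + 302 = 1945$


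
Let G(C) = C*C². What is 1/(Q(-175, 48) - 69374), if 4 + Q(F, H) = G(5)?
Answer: -1/69253 ≈ -1.4440e-5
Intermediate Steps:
G(C) = C³
Q(F, H) = 121 (Q(F, H) = -4 + 5³ = -4 + 125 = 121)
1/(Q(-175, 48) - 69374) = 1/(121 - 69374) = 1/(-69253) = -1/69253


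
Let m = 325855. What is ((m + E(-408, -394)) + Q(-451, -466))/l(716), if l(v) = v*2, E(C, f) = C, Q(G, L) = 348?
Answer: 325795/1432 ≈ 227.51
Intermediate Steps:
l(v) = 2*v
((m + E(-408, -394)) + Q(-451, -466))/l(716) = ((325855 - 408) + 348)/((2*716)) = (325447 + 348)/1432 = 325795*(1/1432) = 325795/1432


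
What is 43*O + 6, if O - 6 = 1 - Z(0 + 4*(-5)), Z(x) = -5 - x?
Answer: -338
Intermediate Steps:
O = -8 (O = 6 + (1 - (-5 - (0 + 4*(-5)))) = 6 + (1 - (-5 - (0 - 20))) = 6 + (1 - (-5 - 1*(-20))) = 6 + (1 - (-5 + 20)) = 6 + (1 - 1*15) = 6 + (1 - 15) = 6 - 14 = -8)
43*O + 6 = 43*(-8) + 6 = -344 + 6 = -338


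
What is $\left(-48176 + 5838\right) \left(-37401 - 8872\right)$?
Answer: $1959106274$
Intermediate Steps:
$\left(-48176 + 5838\right) \left(-37401 - 8872\right) = \left(-42338\right) \left(-46273\right) = 1959106274$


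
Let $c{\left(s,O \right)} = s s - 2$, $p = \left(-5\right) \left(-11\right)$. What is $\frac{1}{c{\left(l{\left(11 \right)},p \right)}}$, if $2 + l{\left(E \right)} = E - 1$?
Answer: $\frac{1}{62} \approx 0.016129$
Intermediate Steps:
$l{\left(E \right)} = -3 + E$ ($l{\left(E \right)} = -2 + \left(E - 1\right) = -2 + \left(-1 + E\right) = -3 + E$)
$p = 55$
$c{\left(s,O \right)} = -2 + s^{2}$ ($c{\left(s,O \right)} = s^{2} - 2 = -2 + s^{2}$)
$\frac{1}{c{\left(l{\left(11 \right)},p \right)}} = \frac{1}{-2 + \left(-3 + 11\right)^{2}} = \frac{1}{-2 + 8^{2}} = \frac{1}{-2 + 64} = \frac{1}{62}$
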